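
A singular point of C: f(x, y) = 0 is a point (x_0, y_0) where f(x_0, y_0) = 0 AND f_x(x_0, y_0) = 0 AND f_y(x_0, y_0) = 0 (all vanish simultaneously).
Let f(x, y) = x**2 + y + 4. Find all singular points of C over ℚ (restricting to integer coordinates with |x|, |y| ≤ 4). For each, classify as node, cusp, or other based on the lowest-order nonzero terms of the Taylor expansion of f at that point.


No singular points in the scanned grid; C is smooth there.

Compute partial derivatives:
  f_x = 2*x.
  f_y = 1.
f_y = 1 is a nonzero constant, so f_y never vanishes: no point (x, y) can satisfy f = f_x = f_y = 0. In particular no (x, y) ∈ {−4, ..., 4}² is singular; the curve is smooth.


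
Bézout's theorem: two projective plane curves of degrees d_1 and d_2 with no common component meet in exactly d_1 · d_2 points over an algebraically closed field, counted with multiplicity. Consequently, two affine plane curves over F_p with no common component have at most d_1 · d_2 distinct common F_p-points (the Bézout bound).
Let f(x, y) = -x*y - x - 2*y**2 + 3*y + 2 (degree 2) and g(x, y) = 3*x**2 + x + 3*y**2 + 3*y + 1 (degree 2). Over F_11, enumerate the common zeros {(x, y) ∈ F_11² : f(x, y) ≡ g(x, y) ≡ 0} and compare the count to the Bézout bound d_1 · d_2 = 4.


Common zeros: {(1, 9)}; count = 1; Bézout bound = 4.

deg(f) = 2, deg(g) = 2, so Bézout bound = 4.
Scan x ∈ F_11. For each x, list the y ∈ F_11 with f(x, y) ≡ 0 and those with g(x, y) ≡ 0 (mod 11); the common zeros in that column are the intersection.
  x = 0: f ≡ 0 at y ∈ {2, 5}; g ≡ 0 at y ∈ ∅; common: ∅.
  x = 1: f ≡ 0 at y ∈ {3, 9}; g ≡ 0 at y ∈ {1, 9}; common: {9}.
  x = 2: f ≡ 0 at y ∈ {0, 6}; g ≡ 0 at y ∈ {2, 8}; common: ∅.
  x = 3: f ≡ 0 at y ∈ {4, 7}; g ≡ 0 at y ∈ {5}; common: ∅.
  x = 4: f ≡ 0 at y ∈ ∅; g ≡ 0 at y ∈ {5}; common: ∅.
  x = 5: f ≡ 0 at y ∈ ∅; g ≡ 0 at y ∈ {2, 8}; common: ∅.
  x = 6: f ≡ 0 at y ∈ ∅; g ≡ 0 at y ∈ {1, 9}; common: ∅.
  x = 7: f ≡ 0 at y ∈ {1, 8}; g ≡ 0 at y ∈ ∅; common: ∅.
  x = 8: f ≡ 0 at y ∈ ∅; g ≡ 0 at y ∈ ∅; common: ∅.
  x = 9: f ≡ 0 at y ∈ ∅; g ≡ 0 at y ∈ {0, 10}; common: ∅.
  x = 10: f ≡ 0 at y ∈ ∅; g ≡ 0 at y ∈ ∅; common: ∅.
Collecting: common zeros = {(1, 9)}, so the count is 1.
Comparison with the Bézout bound: 1 ≤ 4 = deg(f)·deg(g), as expected for curves with no common component (the affine F_11-count falls short of the bound because intersections may lie at infinity, over extension fields, or carry multiplicity).


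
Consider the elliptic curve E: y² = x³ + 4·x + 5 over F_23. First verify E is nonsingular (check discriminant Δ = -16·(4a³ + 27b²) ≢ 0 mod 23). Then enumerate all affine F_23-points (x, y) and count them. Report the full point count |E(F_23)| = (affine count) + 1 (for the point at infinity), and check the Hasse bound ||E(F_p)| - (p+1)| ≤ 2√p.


Affine points = {(4, 4), (4, 19), (5, 9), (5, 14), (7, 10), (7, 13), (11, 0), (13, 0), (15, 6), (15, 17), (16, 5), (16, 18), (17, 8), (17, 15), (20, 9), (20, 14), (21, 9), (21, 14), (22, 0)}; affine count = 19; |E(F_23)| = 20.

Discriminant check: Δ ∝ 4a³ + 27b² = 4·4³ + 27·5² = 4·64 + 27·25 ≡ 11 (mod 23). Nonzero ⇒ E is nonsingular.
For each x ∈ F_23, compute rhs = x³ + 4·x + 5 mod 23, then count y ∈ F_23 with y² ≡ rhs.
  x = 0: rhs = 5, matching y values: none (0 points).
  x = 1: rhs = 10, matching y values: none (0 points).
  x = 2: rhs = 21, matching y values: none (0 points).
  x = 3: rhs = 21, matching y values: none (0 points).
  x = 4: rhs = 16, matching y values: 4, 19 (2 points).
  x = 5: rhs = 12, matching y values: 9, 14 (2 points).
  x = 6: rhs = 15, matching y values: none (0 points).
  x = 7: rhs = 8, matching y values: 10, 13 (2 points).
  x = 8: rhs = 20, matching y values: none (0 points).
  x = 9: rhs = 11, matching y values: none (0 points).
  x = 10: rhs = 10, matching y values: none (0 points).
  x = 11: rhs = 0, matching y values: 0 (1 points).
  x = 12: rhs = 10, matching y values: none (0 points).
  x = 13: rhs = 0, matching y values: 0 (1 points).
  x = 14: rhs = 22, matching y values: none (0 points).
  x = 15: rhs = 13, matching y values: 6, 17 (2 points).
  x = 16: rhs = 2, matching y values: 5, 18 (2 points).
  x = 17: rhs = 18, matching y values: 8, 15 (2 points).
  x = 18: rhs = 21, matching y values: none (0 points).
  x = 19: rhs = 17, matching y values: none (0 points).
  x = 20: rhs = 12, matching y values: 9, 14 (2 points).
  x = 21: rhs = 12, matching y values: 9, 14 (2 points).
  x = 22: rhs = 0, matching y values: 0 (1 points).
Total affine count: 19.
Full point count |E(F_23)| = 19 + 1 = 20.
Hasse bound: |20 − (23+1)| = |-4| = 4 ≤ 2√23 ≈ 9.5917 ✓.


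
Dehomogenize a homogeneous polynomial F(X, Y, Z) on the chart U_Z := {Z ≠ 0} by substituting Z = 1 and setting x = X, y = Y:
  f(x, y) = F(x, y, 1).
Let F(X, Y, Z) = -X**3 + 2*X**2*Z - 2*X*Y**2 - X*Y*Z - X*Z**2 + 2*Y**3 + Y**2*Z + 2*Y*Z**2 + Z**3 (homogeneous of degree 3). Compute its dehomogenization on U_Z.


f(x, y) = -x**3 + 2*x**2 - 2*x*y**2 - x*y - x + 2*y**3 + y**2 + 2*y + 1

On U_Z we set Z = 1. Each monomial c·X^i·Y^j·Z^k in F becomes c·x^i·y^j·1^k = c·x^i·y^j.
Substituting Z = 1: F(X, Y, 1) = -x**3 + 2*x**2 - 2*x*y**2 - x*y - x + 2*y**3 + y**2 + 2*y + 1.
Note: deg(f) ≤ deg(F) = 3; strict inequality happens when F is divisible by Z (lost terms).


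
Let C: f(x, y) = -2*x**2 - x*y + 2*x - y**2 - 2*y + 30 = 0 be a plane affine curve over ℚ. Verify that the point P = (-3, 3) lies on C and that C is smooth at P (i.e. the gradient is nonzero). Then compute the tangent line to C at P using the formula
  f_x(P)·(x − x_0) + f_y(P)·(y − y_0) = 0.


Tangent line at P: 11*x - 5*y + 48 = 0.

Step 1: f(-3, 3) = 0, so P lies on C.
Step 2: partial derivatives
  f_x(x, y) = -4*x - y + 2, f_y(x, y) = -x - 2*y - 2.
  f_x(P) = 11, f_y(P) = -5 (gradient nonzero, so P is smooth).
Step 3: tangent line at P: 11·(x − -3) + -5·(y − 3) = 0.
Expanding: 11*x - 5*y + 48 = 0.


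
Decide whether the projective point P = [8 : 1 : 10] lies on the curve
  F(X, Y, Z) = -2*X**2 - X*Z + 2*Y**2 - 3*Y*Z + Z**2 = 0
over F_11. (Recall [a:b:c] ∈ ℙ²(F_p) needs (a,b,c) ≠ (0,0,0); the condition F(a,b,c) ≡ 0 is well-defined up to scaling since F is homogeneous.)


F(8,1,10) ≡ 7 (mod 11); P is NOT on the curve.

Evaluate F(8, 1, 10) term-by-term (mod 11).
  -2*X**2 ↦ -2·64·1·1 = -128
  -X*Z ↦ -1·8·1·10 = -80
  2*Y**2 ↦ 2·1·1·1 = 2
  -3*Y*Z ↦ -3·1·1·10 = -30
  Z**2 ↦ 1·1·1·100 = 100
Sum: F(8, 1, 10) = (-128) + (-80) + (2) + (-30) + (100) = -136.
Reducing mod 11: -136 ≡ 7 (mod 11).
Since F(a, b, c) ≡ 7 ≠ 0 (mod 11), P does NOT lie on the curve.


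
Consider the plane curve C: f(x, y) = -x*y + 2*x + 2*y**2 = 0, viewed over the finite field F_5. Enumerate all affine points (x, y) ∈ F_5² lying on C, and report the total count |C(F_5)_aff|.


Affine F_5-points: {(0, 0), (1, 4), (3, 1), (3, 3)}; count = 4.

For each of the 25 pairs (x, y) ∈ F_5², evaluate f(x, y) mod 5. Record the zeros.
  x = 0: [0↦0, 1↦2, 2↦3, 3↦3, 4↦2]  zeros at y ∈ {0}
  x = 1: [0↦2, 1↦3, 2↦3, 3↦2, 4↦0]  zeros at y ∈ {4}
  x = 2: [0↦4, 1↦4, 2↦3, 3↦1, 4↦3]  zeros at y ∈ ∅
  x = 3: [0↦1, 1↦0, 2↦3, 3↦0, 4↦1]  zeros at y ∈ {1, 3}
  x = 4: [0↦3, 1↦1, 2↦3, 3↦4, 4↦4]  zeros at y ∈ ∅
Collecting zeros: affine points = {(0, 0), (1, 4), (3, 1), (3, 3)}.
Total count |C(F_5)_aff| = 4.


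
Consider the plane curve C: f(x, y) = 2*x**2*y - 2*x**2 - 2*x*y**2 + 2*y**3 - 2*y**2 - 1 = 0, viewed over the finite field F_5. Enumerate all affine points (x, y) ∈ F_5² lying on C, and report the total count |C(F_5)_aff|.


Affine F_5-points: {(0, 3), (0, 4), (2, 1), (2, 3), (2, 4)}; count = 5.

For each of the 25 pairs (x, y) ∈ F_5², evaluate f(x, y) mod 5. Record the zeros.
  x = 0: [0↦4, 1↦4, 2↦2, 3↦0, 4↦0]  zeros at y ∈ {3, 4}
  x = 1: [0↦2, 1↦2, 2↦1, 3↦1, 4↦4]  zeros at y ∈ ∅
  x = 2: [0↦1, 1↦0, 2↦4, 3↦0, 4↦0]  zeros at y ∈ {1, 3, 4}
  x = 3: [0↦1, 1↦3, 2↦1, 3↦2, 4↦3]  zeros at y ∈ ∅
  x = 4: [0↦2, 1↦1, 2↦2, 3↦2, 4↦3]  zeros at y ∈ ∅
Collecting zeros: affine points = {(0, 3), (0, 4), (2, 1), (2, 3), (2, 4)}.
Total count |C(F_5)_aff| = 5.


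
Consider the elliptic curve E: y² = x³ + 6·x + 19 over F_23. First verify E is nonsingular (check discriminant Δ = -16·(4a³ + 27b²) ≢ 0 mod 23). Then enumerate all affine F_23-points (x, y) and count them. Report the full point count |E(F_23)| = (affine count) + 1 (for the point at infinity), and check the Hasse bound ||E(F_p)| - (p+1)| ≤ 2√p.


Affine points = {(1, 7), (1, 16), (2, 4), (2, 19), (3, 8), (3, 15), (5, 6), (5, 17), (6, 8), (6, 15), (7, 6), (7, 17), (8, 2), (8, 21), (11, 6), (11, 17), (12, 5), (12, 18), (14, 8), (14, 15), (16, 5), (16, 18), (18, 5), (18, 18), (19, 0), (22, 9), (22, 14)}; affine count = 27; |E(F_23)| = 28.

Discriminant check: Δ ∝ 4a³ + 27b² = 4·6³ + 27·19² = 4·216 + 27·361 ≡ 8 (mod 23). Nonzero ⇒ E is nonsingular.
For each x ∈ F_23, compute rhs = x³ + 6·x + 19 mod 23, then count y ∈ F_23 with y² ≡ rhs.
  x = 0: rhs = 19, matching y values: none (0 points).
  x = 1: rhs = 3, matching y values: 7, 16 (2 points).
  x = 2: rhs = 16, matching y values: 4, 19 (2 points).
  x = 3: rhs = 18, matching y values: 8, 15 (2 points).
  x = 4: rhs = 15, matching y values: none (0 points).
  x = 5: rhs = 13, matching y values: 6, 17 (2 points).
  x = 6: rhs = 18, matching y values: 8, 15 (2 points).
  x = 7: rhs = 13, matching y values: 6, 17 (2 points).
  x = 8: rhs = 4, matching y values: 2, 21 (2 points).
  x = 9: rhs = 20, matching y values: none (0 points).
  x = 10: rhs = 21, matching y values: none (0 points).
  x = 11: rhs = 13, matching y values: 6, 17 (2 points).
  x = 12: rhs = 2, matching y values: 5, 18 (2 points).
  x = 13: rhs = 17, matching y values: none (0 points).
  x = 14: rhs = 18, matching y values: 8, 15 (2 points).
  x = 15: rhs = 11, matching y values: none (0 points).
  x = 16: rhs = 2, matching y values: 5, 18 (2 points).
  x = 17: rhs = 20, matching y values: none (0 points).
  x = 18: rhs = 2, matching y values: 5, 18 (2 points).
  x = 19: rhs = 0, matching y values: 0 (1 points).
  x = 20: rhs = 20, matching y values: none (0 points).
  x = 21: rhs = 22, matching y values: none (0 points).
  x = 22: rhs = 12, matching y values: 9, 14 (2 points).
Total affine count: 27.
Full point count |E(F_23)| = 27 + 1 = 28.
Hasse bound: |28 − (23+1)| = |4| = 4 ≤ 2√23 ≈ 9.5917 ✓.


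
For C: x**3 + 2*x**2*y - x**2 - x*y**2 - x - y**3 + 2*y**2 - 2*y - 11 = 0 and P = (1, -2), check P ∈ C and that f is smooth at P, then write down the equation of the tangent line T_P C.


Tangent line at P: -12*x - 16*y - 20 = 0.

Step 1: f(1, -2) = 0, so P lies on C.
Step 2: partial derivatives
  f_x(x, y) = 3*x**2 + 4*x*y - 2*x - y**2 - 1, f_y(x, y) = 2*x**2 - 2*x*y - 3*y**2 + 4*y - 2.
  f_x(P) = -12, f_y(P) = -16 (gradient nonzero, so P is smooth).
Step 3: tangent line at P: -12·(x − 1) + -16·(y − -2) = 0.
Expanding: -12*x - 16*y - 20 = 0.


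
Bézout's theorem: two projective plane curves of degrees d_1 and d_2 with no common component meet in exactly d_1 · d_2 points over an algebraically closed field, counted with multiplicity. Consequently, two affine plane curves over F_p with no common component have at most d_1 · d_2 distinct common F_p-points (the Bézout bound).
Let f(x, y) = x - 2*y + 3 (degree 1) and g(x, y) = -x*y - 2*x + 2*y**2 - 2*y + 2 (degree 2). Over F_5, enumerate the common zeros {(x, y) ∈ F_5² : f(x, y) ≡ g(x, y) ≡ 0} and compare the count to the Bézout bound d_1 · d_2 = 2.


Common zeros: {(4, 1)}; count = 1; Bézout bound = 2.

deg(f) = 1, deg(g) = 2, so Bézout bound = 2.
Scan x ∈ F_5. For each x, list the y ∈ F_5 with f(x, y) ≡ 0 and those with g(x, y) ≡ 0 (mod 5); the common zeros in that column are the intersection.
  x = 0: f ≡ 0 at y ∈ {4}; g ≡ 0 at y ∈ ∅; common: ∅.
  x = 1: f ≡ 0 at y ∈ {2}; g ≡ 0 at y ∈ {0, 4}; common: ∅.
  x = 2: f ≡ 0 at y ∈ {0}; g ≡ 0 at y ∈ ∅; common: ∅.
  x = 3: f ≡ 0 at y ∈ {3}; g ≡ 0 at y ∈ ∅; common: ∅.
  x = 4: f ≡ 0 at y ∈ {1}; g ≡ 0 at y ∈ {1, 2}; common: {1}.
Collecting: common zeros = {(4, 1)}, so the count is 1.
Comparison with the Bézout bound: 1 ≤ 2 = deg(f)·deg(g), as expected for curves with no common component (the affine F_5-count falls short of the bound because intersections may lie at infinity, over extension fields, or carry multiplicity).


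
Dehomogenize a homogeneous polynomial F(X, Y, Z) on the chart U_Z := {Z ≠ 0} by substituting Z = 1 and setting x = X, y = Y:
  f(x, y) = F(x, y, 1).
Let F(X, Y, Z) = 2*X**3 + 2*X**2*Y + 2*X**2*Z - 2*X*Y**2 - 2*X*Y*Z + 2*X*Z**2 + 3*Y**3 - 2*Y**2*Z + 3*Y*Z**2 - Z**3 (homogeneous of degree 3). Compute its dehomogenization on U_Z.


f(x, y) = 2*x**3 + 2*x**2*y + 2*x**2 - 2*x*y**2 - 2*x*y + 2*x + 3*y**3 - 2*y**2 + 3*y - 1

On U_Z we set Z = 1. Each monomial c·X^i·Y^j·Z^k in F becomes c·x^i·y^j·1^k = c·x^i·y^j.
Substituting Z = 1: F(X, Y, 1) = 2*x**3 + 2*x**2*y + 2*x**2 - 2*x*y**2 - 2*x*y + 2*x + 3*y**3 - 2*y**2 + 3*y - 1.
Note: deg(f) ≤ deg(F) = 3; strict inequality happens when F is divisible by Z (lost terms).


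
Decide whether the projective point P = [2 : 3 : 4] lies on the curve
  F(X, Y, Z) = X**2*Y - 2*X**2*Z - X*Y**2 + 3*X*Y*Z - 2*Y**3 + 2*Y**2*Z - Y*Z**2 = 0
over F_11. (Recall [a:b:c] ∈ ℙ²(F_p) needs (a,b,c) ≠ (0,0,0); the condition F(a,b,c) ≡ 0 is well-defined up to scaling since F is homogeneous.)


F(2,3,4) ≡ 4 (mod 11); P is NOT on the curve.

Evaluate F(2, 3, 4) term-by-term (mod 11).
  X**2*Y ↦ 1·4·3·1 = 12
  -2*X**2*Z ↦ -2·4·1·4 = -32
  -X*Y**2 ↦ -1·2·9·1 = -18
  3*X*Y*Z ↦ 3·2·3·4 = 72
  -2*Y**3 ↦ -2·1·27·1 = -54
  2*Y**2*Z ↦ 2·1·9·4 = 72
  -Y*Z**2 ↦ -1·1·3·16 = -48
Sum: F(2, 3, 4) = (12) + (-32) + (-18) + (72) + (-54) + (72) + (-48) = 4.
Reducing mod 11: 4 ≡ 4 (mod 11).
Since F(a, b, c) ≡ 4 ≠ 0 (mod 11), P does NOT lie on the curve.


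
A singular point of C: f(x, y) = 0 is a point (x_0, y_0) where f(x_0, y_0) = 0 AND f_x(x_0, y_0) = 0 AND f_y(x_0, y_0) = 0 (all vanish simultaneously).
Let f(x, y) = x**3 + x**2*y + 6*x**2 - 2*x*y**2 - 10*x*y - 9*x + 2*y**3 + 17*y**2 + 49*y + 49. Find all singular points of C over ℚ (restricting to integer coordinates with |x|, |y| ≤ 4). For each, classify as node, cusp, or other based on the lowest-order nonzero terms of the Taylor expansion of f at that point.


Singular points: {(-1, -3)}; classification: cusp.

Compute partial derivatives:
  f_x = 3*x**2 + 2*x*y + 12*x - 2*y**2 - 10*y - 9.
  f_y = x**2 - 4*x*y - 10*x + 6*y**2 + 34*y + 49.
Scan x_0 ∈ {−4, ..., 4}. For each x_0, f_y(x_0, y) is a polynomial in y; find its integer roots y ∈ {−4, ..., 4}, then test f_x and f at those candidates.
  x = -4: f_y(-4, y) = 6*y**2 + 50*y + 105; no integer root y with |y| ≤ 4.
  x = -3: f_y(-3, y) = 6*y**2 + 46*y + 88; vanishes at y ∈ {-4}. (-3, -4): f_x = 14 ≠ 0.
  x = -2: f_y(-2, y) = 6*y**2 + 42*y + 73; no integer root y with |y| ≤ 4.
  x = -1: f_y(-1, y) = 6*y**2 + 38*y + 60; vanishes at y ∈ {-3}. (-1, -3): f_x = 0, f = 0 — SINGULAR.
  x = 0: f_y(0, y) = 6*y**2 + 34*y + 49; no integer root y with |y| ≤ 4.
  x = 1: f_y(1, y) = 6*y**2 + 30*y + 40; no integer root y with |y| ≤ 4.
  x = 2: f_y(2, y) = 6*y**2 + 26*y + 33; no integer root y with |y| ≤ 4.
  x = 3: f_y(3, y) = 6*y**2 + 22*y + 28; no integer root y with |y| ≤ 4.
  x = 4: f_y(4, y) = 6*y**2 + 18*y + 25; no integer root y with |y| ≤ 4.
Only singular point on the grid: (-1, -3).
Classify: substitute x = -1 + u, y = -3 + v and expand: f = u**3 + u**2*v - 2*u*v**2 + 2*v**3 + v**2.
No constant or linear terms (consistent with a singular point). Quadratic part: v**2. Cubic part: u**3 + u**2*v - 2*u*v**2 + 2*v**3.
The quadratic part v**2 is a perfect square, so there is a single (double) tangent line v = 0, i.e. y = -3. Restricting the cubic part to that line (v = 0) leaves u**3 ≠ 0, so f is not divisible by v and the branch is v² ≈ -u**3 to lowest order — this is a cusp.
Classification: cusp.


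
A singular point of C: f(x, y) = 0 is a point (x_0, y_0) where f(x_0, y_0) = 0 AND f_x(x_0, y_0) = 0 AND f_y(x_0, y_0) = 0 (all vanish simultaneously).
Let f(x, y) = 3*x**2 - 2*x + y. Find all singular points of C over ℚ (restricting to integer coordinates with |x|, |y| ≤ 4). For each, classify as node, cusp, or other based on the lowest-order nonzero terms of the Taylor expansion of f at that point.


No singular points in the scanned grid; C is smooth there.

Compute partial derivatives:
  f_x = 6*x - 2.
  f_y = 1.
f_y = 1 is a nonzero constant, so f_y never vanishes: no point (x, y) can satisfy f = f_x = f_y = 0. In particular no (x, y) ∈ {−4, ..., 4}² is singular; the curve is smooth.


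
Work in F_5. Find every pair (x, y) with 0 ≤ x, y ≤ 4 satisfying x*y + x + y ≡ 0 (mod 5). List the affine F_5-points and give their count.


Affine F_5-points: {(0, 0), (1, 2), (2, 1), (3, 3)}; count = 4.

For each of the 25 pairs (x, y) ∈ F_5², evaluate f(x, y) mod 5. Record the zeros.
  x = 0: [0↦0, 1↦1, 2↦2, 3↦3, 4↦4]  zeros at y ∈ {0}
  x = 1: [0↦1, 1↦3, 2↦0, 3↦2, 4↦4]  zeros at y ∈ {2}
  x = 2: [0↦2, 1↦0, 2↦3, 3↦1, 4↦4]  zeros at y ∈ {1}
  x = 3: [0↦3, 1↦2, 2↦1, 3↦0, 4↦4]  zeros at y ∈ {3}
  x = 4: [0↦4, 1↦4, 2↦4, 3↦4, 4↦4]  zeros at y ∈ ∅
Collecting zeros: affine points = {(0, 0), (1, 2), (2, 1), (3, 3)}.
Total count |C(F_5)_aff| = 4.


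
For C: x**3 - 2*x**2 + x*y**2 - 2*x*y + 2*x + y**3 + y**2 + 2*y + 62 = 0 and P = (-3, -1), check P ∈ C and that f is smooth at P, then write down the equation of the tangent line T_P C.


Tangent line at P: 44*x + 15*y + 147 = 0.

Step 1: f(-3, -1) = 0, so P lies on C.
Step 2: partial derivatives
  f_x(x, y) = 3*x**2 - 4*x + y**2 - 2*y + 2, f_y(x, y) = 2*x*y - 2*x + 3*y**2 + 2*y + 2.
  f_x(P) = 44, f_y(P) = 15 (gradient nonzero, so P is smooth).
Step 3: tangent line at P: 44·(x − -3) + 15·(y − -1) = 0.
Expanding: 44*x + 15*y + 147 = 0.


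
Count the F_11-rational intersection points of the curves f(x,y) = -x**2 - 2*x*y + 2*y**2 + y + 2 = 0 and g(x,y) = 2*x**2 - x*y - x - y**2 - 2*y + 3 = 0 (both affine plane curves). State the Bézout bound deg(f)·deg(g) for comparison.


Common zeros: {(3, 10)}; count = 1; Bézout bound = 4.

deg(f) = 2, deg(g) = 2, so Bézout bound = 4.
Scan x ∈ F_11. For each x, list the y ∈ F_11 with f(x, y) ≡ 0 and those with g(x, y) ≡ 0 (mod 11); the common zeros in that column are the intersection.
  x = 0: f ≡ 0 at y ∈ ∅; g ≡ 0 at y ∈ {1, 8}; common: ∅.
  x = 1: f ≡ 0 at y ∈ {8, 9}; g ≡ 0 at y ∈ {1, 7}; common: ∅.
  x = 2: f ≡ 0 at y ∈ {2, 5}; g ≡ 0 at y ∈ ∅; common: ∅.
  x = 3: f ≡ 0 at y ∈ {9, 10}; g ≡ 0 at y ∈ {7, 10}; common: {10}.
  x = 4: f ≡ 0 at y ∈ ∅; g ≡ 0 at y ∈ ∅; common: ∅.
  x = 5: f ≡ 0 at y ∈ {2, 8}; g ≡ 0 at y ∈ ∅; common: ∅.
  x = 6: f ≡ 0 at y ∈ ∅; g ≡ 0 at y ∈ ∅; common: ∅.
  x = 7: f ≡ 0 at y ∈ ∅; g ≡ 0 at y ∈ ∅; common: ∅.
  x = 8: f ≡ 0 at y ∈ ∅; g ≡ 0 at y ∈ {2, 10}; common: ∅.
  x = 9: f ≡ 0 at y ∈ ∅; g ≡ 0 at y ∈ ∅; common: ∅.
  x = 10: f ≡ 0 at y ∈ {5, 10}; g ≡ 0 at y ∈ {2, 8}; common: ∅.
Collecting: common zeros = {(3, 10)}, so the count is 1.
Comparison with the Bézout bound: 1 ≤ 4 = deg(f)·deg(g), as expected for curves with no common component (the affine F_11-count falls short of the bound because intersections may lie at infinity, over extension fields, or carry multiplicity).


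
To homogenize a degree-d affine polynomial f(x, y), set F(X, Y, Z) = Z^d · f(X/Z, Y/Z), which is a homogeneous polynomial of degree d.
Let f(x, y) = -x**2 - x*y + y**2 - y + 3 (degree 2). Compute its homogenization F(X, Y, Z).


F(X, Y, Z) = -X**2 - X*Y + Y**2 - Y*Z + 3*Z**2

deg(f) = 2.
Substitute x = X/Z, y = Y/Z into f, then multiply by Z^2.
  monomial -1·x^2·y^0 ↦ -1·X^2·Y^0·Z^0.
  monomial -1·x^1·y^1 ↦ -1·X^1·Y^1·Z^0.
  monomial 1·x^0·y^2 ↦ 1·X^0·Y^2·Z^0.
  monomial -1·x^0·y^1 ↦ -1·X^0·Y^1·Z^1.
  monomial 3·x^0·y^0 ↦ 3·X^0·Y^0·Z^2.
Collecting: F(X, Y, Z) = -X**2 - X*Y + Y**2 - Y*Z + 3*Z**2.


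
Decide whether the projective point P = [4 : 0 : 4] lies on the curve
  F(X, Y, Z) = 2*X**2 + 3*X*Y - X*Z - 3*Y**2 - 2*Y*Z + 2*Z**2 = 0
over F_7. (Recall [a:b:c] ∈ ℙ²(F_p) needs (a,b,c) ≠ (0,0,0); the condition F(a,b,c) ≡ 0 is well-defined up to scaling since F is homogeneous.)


F(4,0,4) ≡ 6 (mod 7); P is NOT on the curve.

Evaluate F(4, 0, 4) term-by-term (mod 7).
  2*X**2 ↦ 2·16·1·1 = 32
  3*X*Y ↦ 3·4·0·1 = 0
  -X*Z ↦ -1·4·1·4 = -16
  -3*Y**2 ↦ -3·1·0·1 = 0
  -2*Y*Z ↦ -2·1·0·4 = 0
  2*Z**2 ↦ 2·1·1·16 = 32
Sum: F(4, 0, 4) = (32) + (0) + (-16) + (0) + (0) + (32) = 48.
Reducing mod 7: 48 ≡ 6 (mod 7).
Since F(a, b, c) ≡ 6 ≠ 0 (mod 7), P does NOT lie on the curve.


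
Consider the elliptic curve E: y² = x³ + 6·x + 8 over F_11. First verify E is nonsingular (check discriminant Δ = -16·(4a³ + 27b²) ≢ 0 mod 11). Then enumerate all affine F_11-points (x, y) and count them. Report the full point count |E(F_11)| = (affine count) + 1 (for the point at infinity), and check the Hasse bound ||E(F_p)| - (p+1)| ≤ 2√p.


Affine points = {(1, 2), (1, 9), (3, 3), (3, 8), (5, 3), (5, 8), (10, 1), (10, 10)}; affine count = 8; |E(F_11)| = 9.

Discriminant check: Δ ∝ 4a³ + 27b² = 4·6³ + 27·8² = 4·216 + 27·64 ≡ 7 (mod 11). Nonzero ⇒ E is nonsingular.
For each x ∈ F_11, compute rhs = x³ + 6·x + 8 mod 11, then count y ∈ F_11 with y² ≡ rhs.
  x = 0: rhs = 8, matching y values: none (0 points).
  x = 1: rhs = 4, matching y values: 2, 9 (2 points).
  x = 2: rhs = 6, matching y values: none (0 points).
  x = 3: rhs = 9, matching y values: 3, 8 (2 points).
  x = 4: rhs = 8, matching y values: none (0 points).
  x = 5: rhs = 9, matching y values: 3, 8 (2 points).
  x = 6: rhs = 7, matching y values: none (0 points).
  x = 7: rhs = 8, matching y values: none (0 points).
  x = 8: rhs = 7, matching y values: none (0 points).
  x = 9: rhs = 10, matching y values: none (0 points).
  x = 10: rhs = 1, matching y values: 1, 10 (2 points).
Total affine count: 8.
Full point count |E(F_11)| = 8 + 1 = 9.
Hasse bound: |9 − (11+1)| = |-3| = 3 ≤ 2√11 ≈ 6.6332 ✓.


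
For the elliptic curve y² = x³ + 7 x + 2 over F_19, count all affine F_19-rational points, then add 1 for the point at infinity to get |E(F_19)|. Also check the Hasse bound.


Affine points = {(2, 9), (2, 10), (8, 0), (11, 2), (11, 17), (12, 3), (12, 16), (15, 9), (15, 10), (16, 7), (16, 12)}; affine count = 11; |E(F_19)| = 12.

Discriminant check: Δ ∝ 4a³ + 27b² = 4·7³ + 27·2² = 4·343 + 27·4 ≡ 17 (mod 19). Nonzero ⇒ E is nonsingular.
For each x ∈ F_19, compute rhs = x³ + 7·x + 2 mod 19, then count y ∈ F_19 with y² ≡ rhs.
  x = 0: rhs = 2, matching y values: none (0 points).
  x = 1: rhs = 10, matching y values: none (0 points).
  x = 2: rhs = 5, matching y values: 9, 10 (2 points).
  x = 3: rhs = 12, matching y values: none (0 points).
  x = 4: rhs = 18, matching y values: none (0 points).
  x = 5: rhs = 10, matching y values: none (0 points).
  x = 6: rhs = 13, matching y values: none (0 points).
  x = 7: rhs = 14, matching y values: none (0 points).
  x = 8: rhs = 0, matching y values: 0 (1 points).
  x = 9: rhs = 15, matching y values: none (0 points).
  x = 10: rhs = 8, matching y values: none (0 points).
  x = 11: rhs = 4, matching y values: 2, 17 (2 points).
  x = 12: rhs = 9, matching y values: 3, 16 (2 points).
  x = 13: rhs = 10, matching y values: none (0 points).
  x = 14: rhs = 13, matching y values: none (0 points).
  x = 15: rhs = 5, matching y values: 9, 10 (2 points).
  x = 16: rhs = 11, matching y values: 7, 12 (2 points).
  x = 17: rhs = 18, matching y values: none (0 points).
  x = 18: rhs = 13, matching y values: none (0 points).
Total affine count: 11.
Full point count |E(F_19)| = 11 + 1 = 12.
Hasse bound: |12 − (19+1)| = |-8| = 8 ≤ 2√19 ≈ 8.7178 ✓.


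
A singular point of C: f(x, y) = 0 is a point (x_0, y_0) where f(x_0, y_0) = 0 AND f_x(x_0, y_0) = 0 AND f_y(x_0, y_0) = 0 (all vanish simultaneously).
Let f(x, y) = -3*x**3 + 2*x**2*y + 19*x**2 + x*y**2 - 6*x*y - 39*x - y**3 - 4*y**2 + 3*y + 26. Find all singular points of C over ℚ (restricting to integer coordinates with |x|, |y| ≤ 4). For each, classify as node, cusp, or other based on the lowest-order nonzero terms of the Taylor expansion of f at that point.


Singular points: {(2, -1)}; classification: node.

Compute partial derivatives:
  f_x = -9*x**2 + 4*x*y + 38*x + y**2 - 6*y - 39.
  f_y = 2*x**2 + 2*x*y - 6*x - 3*y**2 - 8*y + 3.
Scan x_0 ∈ {−4, ..., 4}. For each x_0, f_y(x_0, y) is a polynomial in y; find its integer roots y ∈ {−4, ..., 4}, then test f_x and f at those candidates.
  x = -4: f_y(-4, y) = -3*y**2 - 16*y + 59; no integer root y with |y| ≤ 4.
  x = -3: f_y(-3, y) = -3*y**2 - 14*y + 39; no integer root y with |y| ≤ 4.
  x = -2: f_y(-2, y) = -3*y**2 - 12*y + 23; no integer root y with |y| ≤ 4.
  x = -1: f_y(-1, y) = -3*y**2 - 10*y + 11; no integer root y with |y| ≤ 4.
  x = 0: f_y(0, y) = -3*y**2 - 8*y + 3; vanishes at y ∈ {-3}. (0, -3): f_x = -12 ≠ 0.
  x = 1: f_y(1, y) = -3*y**2 - 6*y - 1; no integer root y with |y| ≤ 4.
  x = 2: f_y(2, y) = -3*y**2 - 4*y - 1; vanishes at y ∈ {-1}. (2, -1): f_x = 0, f = 0 — SINGULAR.
  x = 3: f_y(3, y) = -3*y**2 - 2*y + 3; no integer root y with |y| ≤ 4.
  x = 4: f_y(4, y) = 11 - 3*y**2; no integer root y with |y| ≤ 4.
Only singular point on the grid: (2, -1).
Classify: substitute x = 2 + u, y = -1 + v and expand: f = -3*u**3 + 2*u**2*v - u**2 + u*v**2 - v**3 + v**2.
No constant or linear terms (consistent with a singular point). Quadratic part: -u**2 + v**2. Cubic part: -3*u**3 + 2*u**2*v + u*v**2 - v**3.
The quadratic part v**2 - u**2 = (v − u)(v + u) splits into two distinct linear factors, so there are two distinct tangent lines y − -1 = ±(x − 2) — this is a node (ordinary double point).
Classification: node.


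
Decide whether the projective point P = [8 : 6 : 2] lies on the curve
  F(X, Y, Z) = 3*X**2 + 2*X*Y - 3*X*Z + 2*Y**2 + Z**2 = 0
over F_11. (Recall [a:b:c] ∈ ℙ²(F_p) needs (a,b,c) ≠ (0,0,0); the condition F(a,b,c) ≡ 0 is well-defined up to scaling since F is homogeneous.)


F(8,6,2) ≡ 8 (mod 11); P is NOT on the curve.

Evaluate F(8, 6, 2) term-by-term (mod 11).
  3*X**2 ↦ 3·64·1·1 = 192
  2*X*Y ↦ 2·8·6·1 = 96
  -3*X*Z ↦ -3·8·1·2 = -48
  2*Y**2 ↦ 2·1·36·1 = 72
  Z**2 ↦ 1·1·1·4 = 4
Sum: F(8, 6, 2) = (192) + (96) + (-48) + (72) + (4) = 316.
Reducing mod 11: 316 ≡ 8 (mod 11).
Since F(a, b, c) ≡ 8 ≠ 0 (mod 11), P does NOT lie on the curve.


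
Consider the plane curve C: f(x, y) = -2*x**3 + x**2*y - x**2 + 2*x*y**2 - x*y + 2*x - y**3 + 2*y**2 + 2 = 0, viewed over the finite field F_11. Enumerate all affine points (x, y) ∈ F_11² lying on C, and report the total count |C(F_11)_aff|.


Affine F_11-points: {(3, 0), (3, 4), (4, 9), (5, 4), (6, 7), (9, 6), (10, 4), (10, 8), (10, 10)}; count = 9.

For each of the 121 pairs (x, y) ∈ F_11², evaluate f(x, y) mod 11. Record the zeros.
  x = 0: [0↦2, 1↦3, 2↦2, 3↦4, 4↦3, 5↦4, 6↦1, 7↦10, 8↦3, 9↦7, 10↦5]  zeros at y ∈ ∅
  x = 1: [0↦1, 1↦4, 2↦9, 3↦10, 4↦1, 5↦9, 6↦6, 7↦8, 8↦9, 9↦3, 10↦6]  zeros at y ∈ ∅
  x = 2: [0↦8, 1↦4, 2↦6, 3↦8, 4↦4, 5↦10, 6↦9, 7↦6, 8↦6, 9↦3, 10↦2]  zeros at y ∈ ∅
  x = 3: [0↦0, 1↦2, 2↦3, 3↦8, 4↦0, 5↦6, 6↦9, 7↦3, 8↦4, 9↦6, 10↦3]  zeros at y ∈ {0, 4}
  x = 4: [0↦9, 1↦8, 2↦10, 3↦9, 4↦10, 5↦7, 6↦5, 7↦9, 8↦2, 9↦0, 10↦8]  zeros at y ∈ {9}
  x = 5: [0↦1, 1↦10, 2↦4, 3↦10, 4↦0, 5↦1, 6↦7, 7↦1, 8↦10, 9↦6, 10↦5]  zeros at y ∈ {4}
  x = 6: [0↦8, 1↦7, 2↦6, 3↦10, 4↦2, 5↦9, 6↦3, 7↦0, 8↦5, 9↦1, 10↦4]  zeros at y ∈ {7}
  x = 7: [0↦7, 1↦9, 2↦4, 3↦8, 4↦4, 5↦8, 6↦3, 7↦5, 8↦8, 9↦6, 10↦4]  zeros at y ∈ ∅
  x = 8: [0↦8, 1↦4, 2↦8, 3↦3, 4↦5, 5↦8, 6↦6, 7↦4, 8↦7, 9↦9, 10↦4]  zeros at y ∈ ∅
  x = 9: [0↦10, 1↦2, 2↦6, 3↦5, 4↦4, 5↦8, 6↦0, 7↦7, 8↦1, 9↦9, 10↦3]  zeros at y ∈ {6}
  x = 10: [0↦1, 1↦2, 2↦8, 3↦2, 4↦0, 5↦7, 6↦6, 7↦2, 8↦0, 9↦5, 10↦0]  zeros at y ∈ {4, 8, 10}
Collecting zeros: affine points = {(3, 0), (3, 4), (4, 9), (5, 4), (6, 7), (9, 6), (10, 4), (10, 8), (10, 10)}.
Total count |C(F_11)_aff| = 9.


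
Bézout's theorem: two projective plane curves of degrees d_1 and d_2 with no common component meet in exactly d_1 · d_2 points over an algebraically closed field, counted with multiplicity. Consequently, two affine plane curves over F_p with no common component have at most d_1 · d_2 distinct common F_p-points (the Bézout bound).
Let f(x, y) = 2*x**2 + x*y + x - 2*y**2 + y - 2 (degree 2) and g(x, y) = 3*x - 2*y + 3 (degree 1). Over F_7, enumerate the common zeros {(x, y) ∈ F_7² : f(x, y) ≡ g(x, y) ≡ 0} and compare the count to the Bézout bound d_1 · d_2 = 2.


Common zeros: ∅; count = 0; Bézout bound = 2.

deg(f) = 2, deg(g) = 1, so Bézout bound = 2.
Scan x ∈ F_7. For each x, list the y ∈ F_7 with f(x, y) ≡ 0 and those with g(x, y) ≡ 0 (mod 7); the common zeros in that column are the intersection.
  x = 0: f ≡ 0 at y ∈ ∅; g ≡ 0 at y ∈ {5}; common: ∅.
  x = 1: f ≡ 0 at y ∈ ∅; g ≡ 0 at y ∈ {3}; common: ∅.
  x = 2: f ≡ 0 at y ∈ ∅; g ≡ 0 at y ∈ {1}; common: ∅.
  x = 3: f ≡ 0 at y ∈ {1}; g ≡ 0 at y ∈ {6}; common: ∅.
  x = 4: f ≡ 0 at y ∈ ∅; g ≡ 0 at y ∈ {4}; common: ∅.
  x = 5: f ≡ 0 at y ∈ ∅; g ≡ 0 at y ∈ {2}; common: ∅.
  x = 6: f ≡ 0 at y ∈ ∅; g ≡ 0 at y ∈ {0}; common: ∅.
Collecting: common zeros = ∅, so the count is 0.
Comparison with the Bézout bound: 0 ≤ 2 = deg(f)·deg(g), as expected for curves with no common component (the affine F_7-count falls short of the bound because intersections may lie at infinity, over extension fields, or carry multiplicity).


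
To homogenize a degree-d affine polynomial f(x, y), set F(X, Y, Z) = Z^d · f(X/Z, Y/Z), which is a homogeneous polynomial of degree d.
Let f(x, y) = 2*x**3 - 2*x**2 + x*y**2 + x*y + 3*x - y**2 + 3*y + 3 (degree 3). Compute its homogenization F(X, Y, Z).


F(X, Y, Z) = 2*X**3 - 2*X**2*Z + X*Y**2 + X*Y*Z + 3*X*Z**2 - Y**2*Z + 3*Y*Z**2 + 3*Z**3

deg(f) = 3.
Substitute x = X/Z, y = Y/Z into f, then multiply by Z^3.
  monomial 2·x^3·y^0 ↦ 2·X^3·Y^0·Z^0.
  monomial -2·x^2·y^0 ↦ -2·X^2·Y^0·Z^1.
  monomial 1·x^1·y^2 ↦ 1·X^1·Y^2·Z^0.
  monomial 1·x^1·y^1 ↦ 1·X^1·Y^1·Z^1.
  monomial 3·x^1·y^0 ↦ 3·X^1·Y^0·Z^2.
  monomial -1·x^0·y^2 ↦ -1·X^0·Y^2·Z^1.
  monomial 3·x^0·y^1 ↦ 3·X^0·Y^1·Z^2.
  monomial 3·x^0·y^0 ↦ 3·X^0·Y^0·Z^3.
Collecting: F(X, Y, Z) = 2*X**3 - 2*X**2*Z + X*Y**2 + X*Y*Z + 3*X*Z**2 - Y**2*Z + 3*Y*Z**2 + 3*Z**3.


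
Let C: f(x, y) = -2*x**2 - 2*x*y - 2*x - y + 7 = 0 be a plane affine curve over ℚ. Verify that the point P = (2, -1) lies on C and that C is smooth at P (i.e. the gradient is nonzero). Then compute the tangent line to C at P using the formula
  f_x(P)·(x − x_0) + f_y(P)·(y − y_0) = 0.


Tangent line at P: -8*x - 5*y + 11 = 0.

Step 1: f(2, -1) = 0, so P lies on C.
Step 2: partial derivatives
  f_x(x, y) = -4*x - 2*y - 2, f_y(x, y) = -2*x - 1.
  f_x(P) = -8, f_y(P) = -5 (gradient nonzero, so P is smooth).
Step 3: tangent line at P: -8·(x − 2) + -5·(y − -1) = 0.
Expanding: -8*x - 5*y + 11 = 0.


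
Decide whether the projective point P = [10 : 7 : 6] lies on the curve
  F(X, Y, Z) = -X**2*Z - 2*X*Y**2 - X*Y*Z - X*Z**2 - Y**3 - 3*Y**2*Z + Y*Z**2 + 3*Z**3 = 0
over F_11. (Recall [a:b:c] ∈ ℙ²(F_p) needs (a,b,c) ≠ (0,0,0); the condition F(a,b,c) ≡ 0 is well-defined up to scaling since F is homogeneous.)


F(10,7,6) ≡ 10 (mod 11); P is NOT on the curve.

Evaluate F(10, 7, 6) term-by-term (mod 11).
  -X**2*Z ↦ -1·100·1·6 = -600
  -2*X*Y**2 ↦ -2·10·49·1 = -980
  -X*Y*Z ↦ -1·10·7·6 = -420
  -X*Z**2 ↦ -1·10·1·36 = -360
  -Y**3 ↦ -1·1·343·1 = -343
  -3*Y**2*Z ↦ -3·1·49·6 = -882
  Y*Z**2 ↦ 1·1·7·36 = 252
  3*Z**3 ↦ 3·1·1·216 = 648
Sum: F(10, 7, 6) = (-600) + (-980) + (-420) + (-360) + (-343) + (-882) + (252) + (648) = -2685.
Reducing mod 11: -2685 ≡ 10 (mod 11).
Since F(a, b, c) ≡ 10 ≠ 0 (mod 11), P does NOT lie on the curve.


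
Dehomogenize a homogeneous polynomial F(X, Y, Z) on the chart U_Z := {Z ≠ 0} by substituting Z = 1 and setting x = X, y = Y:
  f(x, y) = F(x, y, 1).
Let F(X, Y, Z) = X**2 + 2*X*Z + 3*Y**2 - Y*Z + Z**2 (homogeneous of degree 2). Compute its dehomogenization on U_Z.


f(x, y) = x**2 + 2*x + 3*y**2 - y + 1

On U_Z we set Z = 1. Each monomial c·X^i·Y^j·Z^k in F becomes c·x^i·y^j·1^k = c·x^i·y^j.
Substituting Z = 1: F(X, Y, 1) = x**2 + 2*x + 3*y**2 - y + 1.
Note: deg(f) ≤ deg(F) = 2; strict inequality happens when F is divisible by Z (lost terms).


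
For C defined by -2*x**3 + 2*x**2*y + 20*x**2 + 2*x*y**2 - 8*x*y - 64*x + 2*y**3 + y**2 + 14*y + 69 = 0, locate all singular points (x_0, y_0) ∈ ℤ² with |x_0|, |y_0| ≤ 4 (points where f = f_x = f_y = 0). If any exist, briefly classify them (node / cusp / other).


Singular points: {(3, -1)}; classification: cusp.

Compute partial derivatives:
  f_x = -6*x**2 + 4*x*y + 40*x + 2*y**2 - 8*y - 64.
  f_y = 2*x**2 + 4*x*y - 8*x + 6*y**2 + 2*y + 14.
Scan x_0 ∈ {−4, ..., 4}. For each x_0, f_y(x_0, y) is a polynomial in y; find its integer roots y ∈ {−4, ..., 4}, then test f_x and f at those candidates.
  x = -4: f_y(-4, y) = 6*y**2 - 14*y + 78; no integer root y with |y| ≤ 4.
  x = -3: f_y(-3, y) = 6*y**2 - 10*y + 56; no integer root y with |y| ≤ 4.
  x = -2: f_y(-2, y) = 6*y**2 - 6*y + 38; no integer root y with |y| ≤ 4.
  x = -1: f_y(-1, y) = 6*y**2 - 2*y + 24; no integer root y with |y| ≤ 4.
  x = 0: f_y(0, y) = 6*y**2 + 2*y + 14; no integer root y with |y| ≤ 4.
  x = 1: f_y(1, y) = 6*y**2 + 6*y + 8; no integer root y with |y| ≤ 4.
  x = 2: f_y(2, y) = 6*y**2 + 10*y + 6; no integer root y with |y| ≤ 4.
  x = 3: f_y(3, y) = 6*y**2 + 14*y + 8; vanishes at y ∈ {-1}. (3, -1): f_x = 0, f = 0 — SINGULAR.
  x = 4: f_y(4, y) = 6*y**2 + 18*y + 14; no integer root y with |y| ≤ 4.
Only singular point on the grid: (3, -1).
Classify: substitute x = 3 + u, y = -1 + v and expand: f = -2*u**3 + 2*u**2*v + 2*u*v**2 + 2*v**3 + v**2.
No constant or linear terms (consistent with a singular point). Quadratic part: v**2. Cubic part: -2*u**3 + 2*u**2*v + 2*u*v**2 + 2*v**3.
The quadratic part v**2 is a perfect square, so there is a single (double) tangent line v = 0, i.e. y = -1. Restricting the cubic part to that line (v = 0) leaves -2*u**3 ≠ 0, so f is not divisible by v and the branch is v² ≈ 2*u**3 to lowest order — this is a cusp.
Classification: cusp.


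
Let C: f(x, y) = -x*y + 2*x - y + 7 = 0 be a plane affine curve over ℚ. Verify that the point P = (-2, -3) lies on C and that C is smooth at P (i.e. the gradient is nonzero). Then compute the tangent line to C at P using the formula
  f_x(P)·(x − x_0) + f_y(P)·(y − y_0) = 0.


Tangent line at P: 5*x + y + 13 = 0.

Step 1: f(-2, -3) = 0, so P lies on C.
Step 2: partial derivatives
  f_x(x, y) = 2 - y, f_y(x, y) = -x - 1.
  f_x(P) = 5, f_y(P) = 1 (gradient nonzero, so P is smooth).
Step 3: tangent line at P: 5·(x − -2) + 1·(y − -3) = 0.
Expanding: 5*x + y + 13 = 0.


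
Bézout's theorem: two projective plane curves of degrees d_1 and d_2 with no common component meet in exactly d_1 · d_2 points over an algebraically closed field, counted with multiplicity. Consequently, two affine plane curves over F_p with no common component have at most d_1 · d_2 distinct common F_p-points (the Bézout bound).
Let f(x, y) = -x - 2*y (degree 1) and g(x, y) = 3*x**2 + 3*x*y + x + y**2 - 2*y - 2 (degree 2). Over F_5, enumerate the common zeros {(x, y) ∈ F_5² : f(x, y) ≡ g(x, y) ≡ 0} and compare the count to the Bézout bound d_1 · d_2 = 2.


Common zeros: ∅; count = 0; Bézout bound = 2.

deg(f) = 1, deg(g) = 2, so Bézout bound = 2.
Scan x ∈ F_5. For each x, list the y ∈ F_5 with f(x, y) ≡ 0 and those with g(x, y) ≡ 0 (mod 5); the common zeros in that column are the intersection.
  x = 0: f ≡ 0 at y ∈ {0}; g ≡ 0 at y ∈ ∅; common: ∅.
  x = 1: f ≡ 0 at y ∈ {2}; g ≡ 0 at y ∈ ∅; common: ∅.
  x = 2: f ≡ 0 at y ∈ {4}; g ≡ 0 at y ∈ ∅; common: ∅.
  x = 3: f ≡ 0 at y ∈ {1}; g ≡ 0 at y ∈ ∅; common: ∅.
  x = 4: f ≡ 0 at y ∈ {3}; g ≡ 0 at y ∈ {0}; common: ∅.
Collecting: common zeros = ∅, so the count is 0.
Comparison with the Bézout bound: 0 ≤ 2 = deg(f)·deg(g), as expected for curves with no common component (the affine F_5-count falls short of the bound because intersections may lie at infinity, over extension fields, or carry multiplicity).


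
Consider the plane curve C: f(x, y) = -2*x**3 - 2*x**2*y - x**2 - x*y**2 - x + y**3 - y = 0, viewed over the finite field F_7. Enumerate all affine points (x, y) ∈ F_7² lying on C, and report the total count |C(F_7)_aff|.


Affine F_7-points: {(0, 0), (0, 1), (0, 6), (1, 1), (3, 4), (4, 4), (5, 0), (6, 4)}; count = 8.

For each of the 49 pairs (x, y) ∈ F_7², evaluate f(x, y) mod 7. Record the zeros.
  x = 0: [0↦0, 1↦0, 2↦6, 3↦3, 4↦4, 5↦1, 6↦0]  zeros at y ∈ {0, 1, 6}
  x = 1: [0↦3, 1↦0, 2↦1, 3↦5, 4↦4, 5↦4, 6↦4]  zeros at y ∈ {1}
  x = 2: [0↦6, 1↦3, 2↦2, 3↦2, 4↦2, 5↦1, 6↦5]  zeros at y ∈ ∅
  x = 3: [0↦4, 1↦4, 2↦4, 3↦3, 4↦0, 5↦1, 6↦5]  zeros at y ∈ {4}
  x = 4: [0↦6, 1↦5, 2↦2, 3↦3, 4↦0, 5↦6, 6↦6]  zeros at y ∈ {4}
  x = 5: [0↦0, 1↦1, 2↦5, 3↦4, 4↦4, 5↦4, 6↦3]  zeros at y ∈ {0}
  x = 6: [0↦2, 1↦1, 2↦1, 3↦1, 4↦0, 5↦4, 6↦5]  zeros at y ∈ {4}
Collecting zeros: affine points = {(0, 0), (0, 1), (0, 6), (1, 1), (3, 4), (4, 4), (5, 0), (6, 4)}.
Total count |C(F_7)_aff| = 8.


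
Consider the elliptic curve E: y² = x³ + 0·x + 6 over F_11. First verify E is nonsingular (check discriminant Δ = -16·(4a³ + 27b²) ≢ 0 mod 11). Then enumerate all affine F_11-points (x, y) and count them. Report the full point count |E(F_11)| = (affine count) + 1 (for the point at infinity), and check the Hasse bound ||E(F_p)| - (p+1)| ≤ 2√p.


Affine points = {(2, 5), (2, 6), (3, 0), (4, 2), (4, 9), (8, 1), (8, 10), (9, 3), (9, 8), (10, 4), (10, 7)}; affine count = 11; |E(F_11)| = 12.

Discriminant check: Δ ∝ 4a³ + 27b² = 4·0³ + 27·6² = 4·0 + 27·36 ≡ 4 (mod 11). Nonzero ⇒ E is nonsingular.
For each x ∈ F_11, compute rhs = x³ + 0·x + 6 mod 11, then count y ∈ F_11 with y² ≡ rhs.
  x = 0: rhs = 6, matching y values: none (0 points).
  x = 1: rhs = 7, matching y values: none (0 points).
  x = 2: rhs = 3, matching y values: 5, 6 (2 points).
  x = 3: rhs = 0, matching y values: 0 (1 points).
  x = 4: rhs = 4, matching y values: 2, 9 (2 points).
  x = 5: rhs = 10, matching y values: none (0 points).
  x = 6: rhs = 2, matching y values: none (0 points).
  x = 7: rhs = 8, matching y values: none (0 points).
  x = 8: rhs = 1, matching y values: 1, 10 (2 points).
  x = 9: rhs = 9, matching y values: 3, 8 (2 points).
  x = 10: rhs = 5, matching y values: 4, 7 (2 points).
Total affine count: 11.
Full point count |E(F_11)| = 11 + 1 = 12.
Hasse bound: |12 − (11+1)| = |0| = 0 ≤ 2√11 ≈ 6.6332 ✓.


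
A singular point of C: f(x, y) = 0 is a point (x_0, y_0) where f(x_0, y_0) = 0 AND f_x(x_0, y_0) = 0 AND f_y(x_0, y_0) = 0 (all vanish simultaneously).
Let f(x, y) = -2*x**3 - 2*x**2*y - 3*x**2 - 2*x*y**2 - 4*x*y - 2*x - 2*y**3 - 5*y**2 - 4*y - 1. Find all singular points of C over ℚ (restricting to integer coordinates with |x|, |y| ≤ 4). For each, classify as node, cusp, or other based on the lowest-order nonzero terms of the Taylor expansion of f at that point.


Singular points: {(0, -1)}; classification: node.

Compute partial derivatives:
  f_x = -6*x**2 - 4*x*y - 6*x - 2*y**2 - 4*y - 2.
  f_y = -2*x**2 - 4*x*y - 4*x - 6*y**2 - 10*y - 4.
Scan x_0 ∈ {−4, ..., 4}. For each x_0, f_y(x_0, y) is a polynomial in y; find its integer roots y ∈ {−4, ..., 4}, then test f_x and f at those candidates.
  x = -4: f_y(-4, y) = -6*y**2 + 6*y - 20; no integer root y with |y| ≤ 4.
  x = -3: f_y(-3, y) = -6*y**2 + 2*y - 10; no integer root y with |y| ≤ 4.
  x = -2: f_y(-2, y) = -6*y**2 - 2*y - 4; no integer root y with |y| ≤ 4.
  x = -1: f_y(-1, y) = -6*y**2 - 6*y - 2; no integer root y with |y| ≤ 4.
  x = 0: f_y(0, y) = -6*y**2 - 10*y - 4; vanishes at y ∈ {-1}. (0, -1): f_x = 0, f = 0 — SINGULAR.
  x = 1: f_y(1, y) = -6*y**2 - 14*y - 10; no integer root y with |y| ≤ 4.
  x = 2: f_y(2, y) = -6*y**2 - 18*y - 20; no integer root y with |y| ≤ 4.
  x = 3: f_y(3, y) = -6*y**2 - 22*y - 34; no integer root y with |y| ≤ 4.
  x = 4: f_y(4, y) = -6*y**2 - 26*y - 52; no integer root y with |y| ≤ 4.
Only singular point on the grid: (0, -1).
Classify: substitute x = 0 + u, y = -1 + v and expand: f = -2*u**3 - 2*u**2*v - u**2 - 2*u*v**2 - 2*v**3 + v**2.
No constant or linear terms (consistent with a singular point). Quadratic part: -u**2 + v**2. Cubic part: -2*u**3 - 2*u**2*v - 2*u*v**2 - 2*v**3.
The quadratic part v**2 - u**2 = (v − u)(v + u) splits into two distinct linear factors, so there are two distinct tangent lines y − -1 = ±(x − 0) — this is a node (ordinary double point).
Classification: node.
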